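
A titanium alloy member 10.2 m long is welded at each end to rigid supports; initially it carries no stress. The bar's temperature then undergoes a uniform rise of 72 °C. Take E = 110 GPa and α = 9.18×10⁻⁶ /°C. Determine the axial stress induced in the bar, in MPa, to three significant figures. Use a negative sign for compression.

-72.7 MPa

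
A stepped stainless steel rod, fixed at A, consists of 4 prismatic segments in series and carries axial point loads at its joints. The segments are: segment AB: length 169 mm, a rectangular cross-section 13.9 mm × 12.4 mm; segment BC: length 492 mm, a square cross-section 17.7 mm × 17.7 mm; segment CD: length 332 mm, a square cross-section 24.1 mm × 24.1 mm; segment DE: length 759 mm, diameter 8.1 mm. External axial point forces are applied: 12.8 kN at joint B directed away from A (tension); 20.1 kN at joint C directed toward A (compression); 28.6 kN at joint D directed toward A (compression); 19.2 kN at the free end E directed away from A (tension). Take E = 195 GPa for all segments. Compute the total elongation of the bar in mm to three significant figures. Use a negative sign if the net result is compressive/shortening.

1.10 mm

Internal axial forces (sectioning from the free end, tension +): N_DE = 19.2 kN, N_CD = -9.4 kN, N_BC = -29.5 kN, N_AB = -16.7 kN.
A_AB = 172.4 mm².
A_BC = 313.3 mm².
A_CD = 580.8 mm².
A_DE = 51.53 mm².
δ_AB = -16700·169/(172.4·195000) = -0.08397 mm
δ_BC = -29500·492/(313.3·195000) = -0.2376 mm
δ_CD = -9400·332/(580.8·195000) = -0.02755 mm
δ_DE = 19200·759/(51.53·195000) = 1.45 mm
δ = Σδ_i = 1.101 mm.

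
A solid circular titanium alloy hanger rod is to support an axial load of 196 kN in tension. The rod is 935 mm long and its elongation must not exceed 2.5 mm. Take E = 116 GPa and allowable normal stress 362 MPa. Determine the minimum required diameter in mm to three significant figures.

28.4 mm

Required area A ≥ P/σ_allow = 196000/362 = 541.4 mm².
For a solid circular section, d ≥ √(4A/π) = 26.26 mm.
Elongation limit: A ≥ PL/(Eδ_allow) = 196000·935/(116000·2.5) = 631.9 mm² ⇒ d ≥ 28.37 mm.
The elongation limit governs.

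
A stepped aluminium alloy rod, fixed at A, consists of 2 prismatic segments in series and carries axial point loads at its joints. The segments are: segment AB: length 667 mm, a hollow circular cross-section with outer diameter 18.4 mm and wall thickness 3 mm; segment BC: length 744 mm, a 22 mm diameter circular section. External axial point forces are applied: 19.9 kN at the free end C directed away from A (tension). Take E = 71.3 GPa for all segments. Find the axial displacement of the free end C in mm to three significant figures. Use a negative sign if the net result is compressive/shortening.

1.83 mm

Internal axial forces (sectioning from the free end, tension +): N_BC = 19.9 kN, N_AB = 19.9 kN.
A_AB = 145.1 mm².
A_BC = 380.1 mm².
δ_AB = 19900·667/(145.1·71300) = 1.283 mm
δ_BC = 19900·744/(380.1·71300) = 0.5463 mm
δ = Σδ_i = 1.829 mm.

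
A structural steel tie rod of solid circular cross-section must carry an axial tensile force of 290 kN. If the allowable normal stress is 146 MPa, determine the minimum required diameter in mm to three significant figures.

50.3 mm

Required area A ≥ P/σ_allow = 290000/146 = 1986 mm².
For a solid circular section, d ≥ √(4A/π) = 50.29 mm.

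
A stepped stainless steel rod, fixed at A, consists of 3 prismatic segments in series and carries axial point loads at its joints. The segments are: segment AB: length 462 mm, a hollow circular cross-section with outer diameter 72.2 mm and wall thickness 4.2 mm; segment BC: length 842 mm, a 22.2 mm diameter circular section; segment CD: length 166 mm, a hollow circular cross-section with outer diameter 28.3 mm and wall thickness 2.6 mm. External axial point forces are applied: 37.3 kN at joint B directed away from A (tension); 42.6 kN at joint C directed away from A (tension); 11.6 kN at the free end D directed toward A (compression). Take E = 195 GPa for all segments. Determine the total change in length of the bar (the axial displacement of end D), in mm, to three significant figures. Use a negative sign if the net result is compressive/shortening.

Internal axial forces (sectioning from the free end, tension +): N_CD = -11.6 kN, N_BC = 31 kN, N_AB = 68.3 kN.
A_AB = 897.2 mm².
A_BC = 387.1 mm².
A_CD = 209.9 mm².
δ_AB = 68300·462/(897.2·195000) = 0.1804 mm
δ_BC = 31000·842/(387.1·195000) = 0.3458 mm
δ_CD = -11600·166/(209.9·195000) = -0.04704 mm
δ = Σδ_i = 0.4791 mm.

0.479 mm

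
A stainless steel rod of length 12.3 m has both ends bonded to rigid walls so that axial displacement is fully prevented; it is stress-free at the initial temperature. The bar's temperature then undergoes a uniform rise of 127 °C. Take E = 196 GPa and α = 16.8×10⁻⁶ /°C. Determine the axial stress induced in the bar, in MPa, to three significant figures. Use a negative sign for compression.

Free thermal expansion αLΔT = 16.8e-6 · 12300 · 127 = 26.24 mm.
The walls impose strain ε = −(26.24)/12300 = -2.1336e-03; σ = Eε = 196000 · -2.1336e-03 = -418.2 MPa.

-418 MPa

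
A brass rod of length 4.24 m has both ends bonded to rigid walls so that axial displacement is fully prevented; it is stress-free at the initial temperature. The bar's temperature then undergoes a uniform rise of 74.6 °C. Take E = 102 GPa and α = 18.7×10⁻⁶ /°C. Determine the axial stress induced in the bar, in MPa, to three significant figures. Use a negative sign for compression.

Free thermal expansion αLΔT = 18.7e-6 · 4240 · 74.6 = 5.915 mm.
The walls impose strain ε = −(5.915)/4240 = -1.3950e-03; σ = Eε = 102000 · -1.3950e-03 = -142.3 MPa.

-142 MPa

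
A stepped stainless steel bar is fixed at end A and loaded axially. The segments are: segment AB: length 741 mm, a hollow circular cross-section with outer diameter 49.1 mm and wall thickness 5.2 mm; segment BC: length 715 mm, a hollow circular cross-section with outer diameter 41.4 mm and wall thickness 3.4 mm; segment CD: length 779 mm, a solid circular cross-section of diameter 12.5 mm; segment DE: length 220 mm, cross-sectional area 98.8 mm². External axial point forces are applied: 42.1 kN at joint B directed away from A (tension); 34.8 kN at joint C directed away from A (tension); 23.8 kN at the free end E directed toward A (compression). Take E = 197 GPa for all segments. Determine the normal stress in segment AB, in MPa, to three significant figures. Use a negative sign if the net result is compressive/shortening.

74.0 MPa

Internal axial forces (sectioning from the free end, tension +): N_DE = -23.8 kN, N_CD = -23.8 kN, N_BC = 11 kN, N_AB = 53.1 kN.
A_AB = 717.2 mm².
σ_AB = N_AB/A_AB = 53100/717.2 = 74.04 MPa.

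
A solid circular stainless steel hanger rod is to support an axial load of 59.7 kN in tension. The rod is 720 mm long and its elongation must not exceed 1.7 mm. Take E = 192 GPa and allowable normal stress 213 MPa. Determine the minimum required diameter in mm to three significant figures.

Required area A ≥ P/σ_allow = 59700/213 = 280.3 mm².
For a solid circular section, d ≥ √(4A/π) = 18.89 mm.
Elongation limit: A ≥ PL/(Eδ_allow) = 59700·720/(192000·1.7) = 131.7 mm² ⇒ d ≥ 12.95 mm.
The stress limit governs.

18.9 mm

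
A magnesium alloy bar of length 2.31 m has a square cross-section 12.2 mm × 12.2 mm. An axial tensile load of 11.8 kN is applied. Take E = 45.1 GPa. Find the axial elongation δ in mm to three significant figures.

A = 148.8 mm².
δ_mech = NL/(AE) = 11800·2310/(148.8·45100) = 4.061 mm.

4.06 mm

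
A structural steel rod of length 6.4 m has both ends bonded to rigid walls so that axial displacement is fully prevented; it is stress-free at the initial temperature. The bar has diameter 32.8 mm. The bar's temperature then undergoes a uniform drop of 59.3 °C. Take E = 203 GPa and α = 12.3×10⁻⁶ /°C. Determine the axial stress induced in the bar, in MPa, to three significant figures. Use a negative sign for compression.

Free thermal expansion αLΔT = 12.3e-6 · 6400 · -59.3 = -4.668 mm.
The walls impose strain ε = −(-4.668)/6400 = 7.2939e-04; σ = Eε = 203000 · 7.2939e-04 = 148.1 MPa.

148 MPa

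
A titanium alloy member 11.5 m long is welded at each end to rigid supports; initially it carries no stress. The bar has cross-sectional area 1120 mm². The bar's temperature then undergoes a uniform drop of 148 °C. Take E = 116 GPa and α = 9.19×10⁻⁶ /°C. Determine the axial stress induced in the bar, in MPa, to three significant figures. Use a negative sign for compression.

158 MPa

Free thermal expansion αLΔT = 9.19e-6 · 11500 · -148 = -15.64 mm.
The walls impose strain ε = −(-15.64)/11500 = 1.3601e-03; σ = Eε = 116000 · 1.3601e-03 = 157.8 MPa.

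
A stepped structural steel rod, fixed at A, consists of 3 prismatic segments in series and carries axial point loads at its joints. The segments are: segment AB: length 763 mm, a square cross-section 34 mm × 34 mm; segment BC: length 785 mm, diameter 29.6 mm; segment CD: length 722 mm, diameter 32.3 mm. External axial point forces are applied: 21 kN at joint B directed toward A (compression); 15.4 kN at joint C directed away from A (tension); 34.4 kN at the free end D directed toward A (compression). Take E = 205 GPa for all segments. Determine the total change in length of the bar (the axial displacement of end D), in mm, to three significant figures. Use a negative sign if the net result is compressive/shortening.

-0.382 mm

Internal axial forces (sectioning from the free end, tension +): N_CD = -34.4 kN, N_BC = -19 kN, N_AB = -40 kN.
A_AB = 1156 mm².
A_BC = 688.1 mm².
A_CD = 819.4 mm².
δ_AB = -40000·763/(1156·205000) = -0.1288 mm
δ_BC = -19000·785/(688.1·205000) = -0.1057 mm
δ_CD = -34400·722/(819.4·205000) = -0.1479 mm
δ = Σδ_i = -0.3824 mm.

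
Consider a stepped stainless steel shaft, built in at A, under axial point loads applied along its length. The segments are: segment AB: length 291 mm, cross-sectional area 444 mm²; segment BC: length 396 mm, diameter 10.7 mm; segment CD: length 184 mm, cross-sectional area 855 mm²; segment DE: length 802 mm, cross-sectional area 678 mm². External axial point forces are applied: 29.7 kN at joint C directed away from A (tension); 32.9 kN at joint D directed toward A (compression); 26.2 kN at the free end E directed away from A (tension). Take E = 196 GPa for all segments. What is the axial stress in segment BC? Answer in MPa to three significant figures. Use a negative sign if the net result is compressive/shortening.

256 MPa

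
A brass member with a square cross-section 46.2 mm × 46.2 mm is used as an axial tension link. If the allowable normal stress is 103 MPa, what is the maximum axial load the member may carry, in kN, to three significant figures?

220 kN

A = 2134 mm².
P_max = σ_allow · A = 103 · 2134 = 219800 N = 219.8 kN.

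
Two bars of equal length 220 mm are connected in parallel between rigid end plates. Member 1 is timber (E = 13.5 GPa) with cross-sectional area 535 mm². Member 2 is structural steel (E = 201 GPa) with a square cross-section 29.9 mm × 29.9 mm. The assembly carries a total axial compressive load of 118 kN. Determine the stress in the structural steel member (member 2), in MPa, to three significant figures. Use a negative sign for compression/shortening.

-127 MPa

A_2 = 894 mm².
Equal strain + equilibrium ⇒ each member carries load in proportion to AE: A₁E₁ = 7222000 N, A₂E₂ = 179700000 N, ΣAE = 186900000 N.
σ₂ = P·E₂/ΣAE = -118000·201000/186900000 = -126.9 MPa.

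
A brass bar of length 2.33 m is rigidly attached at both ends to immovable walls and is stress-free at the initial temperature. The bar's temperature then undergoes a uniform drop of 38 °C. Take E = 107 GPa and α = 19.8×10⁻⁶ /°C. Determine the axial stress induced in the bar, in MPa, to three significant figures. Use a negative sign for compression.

80.5 MPa

Free thermal expansion αLΔT = 19.8e-6 · 2330 · -38 = -1.753 mm.
The walls impose strain ε = −(-1.753)/2330 = 7.5240e-04; σ = Eε = 107000 · 7.5240e-04 = 80.51 MPa.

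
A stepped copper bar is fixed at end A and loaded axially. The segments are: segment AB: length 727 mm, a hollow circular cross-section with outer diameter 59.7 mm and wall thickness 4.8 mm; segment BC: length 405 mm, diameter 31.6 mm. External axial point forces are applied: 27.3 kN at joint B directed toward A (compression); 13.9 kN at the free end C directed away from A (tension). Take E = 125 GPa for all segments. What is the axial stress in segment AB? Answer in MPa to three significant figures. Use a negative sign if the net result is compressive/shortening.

-16.2 MPa

Internal axial forces (sectioning from the free end, tension +): N_BC = 13.9 kN, N_AB = -13.4 kN.
A_AB = 827.9 mm².
σ_AB = N_AB/A_AB = -13400/827.9 = -16.19 MPa.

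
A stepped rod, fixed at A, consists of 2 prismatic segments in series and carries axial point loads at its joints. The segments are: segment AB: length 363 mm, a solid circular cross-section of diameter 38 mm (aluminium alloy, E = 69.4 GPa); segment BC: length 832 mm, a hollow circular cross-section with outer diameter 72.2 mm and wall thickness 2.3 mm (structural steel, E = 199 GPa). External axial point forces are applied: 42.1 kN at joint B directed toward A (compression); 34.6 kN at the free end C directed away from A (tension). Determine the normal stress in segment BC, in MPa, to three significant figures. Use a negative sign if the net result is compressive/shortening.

Internal axial forces (sectioning from the free end, tension +): N_BC = 34.6 kN, N_AB = -7.5 kN.
A_BC = 505.1 mm².
σ_BC = N_BC/A_BC = 34600/505.1 = 68.5 MPa.

68.5 MPa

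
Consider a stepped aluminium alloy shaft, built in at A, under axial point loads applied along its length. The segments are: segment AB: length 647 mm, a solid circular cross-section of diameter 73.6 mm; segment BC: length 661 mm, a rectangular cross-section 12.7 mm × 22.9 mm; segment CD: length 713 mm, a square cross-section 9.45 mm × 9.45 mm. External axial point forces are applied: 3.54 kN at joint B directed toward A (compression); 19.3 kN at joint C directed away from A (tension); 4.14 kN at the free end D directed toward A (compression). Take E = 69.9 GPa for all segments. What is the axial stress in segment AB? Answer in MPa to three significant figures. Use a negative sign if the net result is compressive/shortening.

2.73 MPa

Internal axial forces (sectioning from the free end, tension +): N_CD = -4.14 kN, N_BC = 15.16 kN, N_AB = 11.62 kN.
A_AB = 4254 mm².
σ_AB = N_AB/A_AB = 11620/4254 = 2.731 MPa.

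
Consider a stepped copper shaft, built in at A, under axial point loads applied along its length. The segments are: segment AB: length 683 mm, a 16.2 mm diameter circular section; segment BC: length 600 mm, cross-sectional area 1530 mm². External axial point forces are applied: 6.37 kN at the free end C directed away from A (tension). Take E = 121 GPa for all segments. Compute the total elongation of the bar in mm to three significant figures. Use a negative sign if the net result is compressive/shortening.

0.195 mm

Internal axial forces (sectioning from the free end, tension +): N_BC = 6.37 kN, N_AB = 6.37 kN.
A_AB = 206.1 mm².
δ_AB = 6370·683/(206.1·121000) = 0.1744 mm
δ_BC = 6370·600/(1530·121000) = 0.02064 mm
δ = Σδ_i = 0.1951 mm.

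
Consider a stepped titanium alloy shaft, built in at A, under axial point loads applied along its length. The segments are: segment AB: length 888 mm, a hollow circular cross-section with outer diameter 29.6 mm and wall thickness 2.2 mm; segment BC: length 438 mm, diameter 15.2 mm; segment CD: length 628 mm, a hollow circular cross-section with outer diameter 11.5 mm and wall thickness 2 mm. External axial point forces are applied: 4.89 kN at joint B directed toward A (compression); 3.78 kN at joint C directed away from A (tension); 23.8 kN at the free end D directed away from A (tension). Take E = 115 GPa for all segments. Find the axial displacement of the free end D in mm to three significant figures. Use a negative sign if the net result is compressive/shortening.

3.68 mm

Internal axial forces (sectioning from the free end, tension +): N_CD = 23.8 kN, N_BC = 27.58 kN, N_AB = 22.69 kN.
A_AB = 189.4 mm².
A_BC = 181.5 mm².
A_CD = 59.69 mm².
δ_AB = 22690·888/(189.4·115000) = 0.9252 mm
δ_BC = 27580·438/(181.5·115000) = 0.5789 mm
δ_CD = 23800·628/(59.69·115000) = 2.177 mm
δ = Σδ_i = 3.681 mm.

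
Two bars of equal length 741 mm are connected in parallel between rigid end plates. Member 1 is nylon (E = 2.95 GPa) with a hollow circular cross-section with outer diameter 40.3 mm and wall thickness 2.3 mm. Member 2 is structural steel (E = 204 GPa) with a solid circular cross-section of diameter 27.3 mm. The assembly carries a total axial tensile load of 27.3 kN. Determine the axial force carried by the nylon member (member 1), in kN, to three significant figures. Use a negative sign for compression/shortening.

A_1 = 274.6 mm².
A_2 = 585.3 mm².
Equal strain + equilibrium ⇒ each member carries load in proportion to AE: A₁E₁ = 810000 N, A₂E₂ = 119400000 N, ΣAE = 120200000 N.
F₁ = P·A₁E₁/ΣAE = 27300·810000/120200000 = 183.9 N.

0.184 kN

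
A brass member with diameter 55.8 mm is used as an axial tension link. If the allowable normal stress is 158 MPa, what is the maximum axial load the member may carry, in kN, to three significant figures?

A = 2445 mm².
P_max = σ_allow · A = 158 · 2445 = 386400 N = 386.4 kN.

386 kN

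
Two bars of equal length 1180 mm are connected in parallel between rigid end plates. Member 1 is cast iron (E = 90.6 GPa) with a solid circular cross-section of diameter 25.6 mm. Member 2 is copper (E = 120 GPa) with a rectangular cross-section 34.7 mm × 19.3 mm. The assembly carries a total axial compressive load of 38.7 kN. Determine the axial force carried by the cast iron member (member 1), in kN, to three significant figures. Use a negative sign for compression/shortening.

A_1 = 514.7 mm².
A_2 = 669.7 mm².
Equal strain + equilibrium ⇒ each member carries load in proportion to AE: A₁E₁ = 46630000 N, A₂E₂ = 80370000 N, ΣAE = 127000000 N.
F₁ = P·A₁E₁/ΣAE = -38700·46630000/127000000 = -14210 N.

-14.2 kN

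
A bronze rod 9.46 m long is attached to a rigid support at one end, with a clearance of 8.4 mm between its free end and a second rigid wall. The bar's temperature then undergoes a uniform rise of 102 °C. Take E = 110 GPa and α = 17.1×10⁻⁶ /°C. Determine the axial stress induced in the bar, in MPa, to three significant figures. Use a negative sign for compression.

Free thermal expansion αLΔT = 17.1e-6 · 9460 · 102 = 16.5 mm.
The walls engage after the gap closes; constrained expansion = 16.5 − 8.4 = 8.1 mm.
The walls impose strain ε = −(8.1)/9460 = -8.5625e-04; σ = Eε = 110000 · -8.5625e-04 = -94.19 MPa.

-94.2 MPa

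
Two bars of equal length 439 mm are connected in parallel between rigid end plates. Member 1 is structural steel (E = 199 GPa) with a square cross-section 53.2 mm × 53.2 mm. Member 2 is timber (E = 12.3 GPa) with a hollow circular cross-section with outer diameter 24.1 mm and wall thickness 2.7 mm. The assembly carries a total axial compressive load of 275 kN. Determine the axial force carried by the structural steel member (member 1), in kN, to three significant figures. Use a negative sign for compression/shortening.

A_1 = 2830 mm².
A_2 = 181.5 mm².
Equal strain + equilibrium ⇒ each member carries load in proportion to AE: A₁E₁ = 563200000 N, A₂E₂ = 2233000 N, ΣAE = 565500000 N.
F₁ = P·A₁E₁/ΣAE = -275000·563200000/565500000 = -273900 N.

-274 kN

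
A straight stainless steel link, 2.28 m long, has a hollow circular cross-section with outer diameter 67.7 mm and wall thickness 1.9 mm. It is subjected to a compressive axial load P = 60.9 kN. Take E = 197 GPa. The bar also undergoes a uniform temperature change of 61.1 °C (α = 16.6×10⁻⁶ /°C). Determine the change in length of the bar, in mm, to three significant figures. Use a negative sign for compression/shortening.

0.518 mm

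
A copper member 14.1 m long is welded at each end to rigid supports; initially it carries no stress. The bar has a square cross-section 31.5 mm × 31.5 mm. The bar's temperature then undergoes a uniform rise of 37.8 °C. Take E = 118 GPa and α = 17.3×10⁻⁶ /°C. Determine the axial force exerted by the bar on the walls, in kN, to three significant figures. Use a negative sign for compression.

Free thermal expansion αLΔT = 17.3e-6 · 14100 · 37.8 = 9.221 mm.
The walls impose strain ε = −(9.221)/14100 = -6.5394e-04; σ = Eε = 118000 · -6.5394e-04 = -77.16 MPa.
Wall reaction R = σ·A = -77.16·992.2 = -76570 N = -76.57 kN.

-76.6 kN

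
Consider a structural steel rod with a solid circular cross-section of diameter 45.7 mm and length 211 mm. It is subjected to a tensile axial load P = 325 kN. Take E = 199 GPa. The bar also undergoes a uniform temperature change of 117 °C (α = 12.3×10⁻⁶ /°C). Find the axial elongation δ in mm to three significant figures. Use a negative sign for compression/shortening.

0.514 mm

A = 1640 mm².
δ_mech = NL/(AE) = 325000·211/(1640·199000) = 0.2101 mm.
δ_thermal = αLΔT = 12.3e-6·211·117 = 0.3037 mm.
δ = δ_mech + δ_thermal = 0.5137 mm.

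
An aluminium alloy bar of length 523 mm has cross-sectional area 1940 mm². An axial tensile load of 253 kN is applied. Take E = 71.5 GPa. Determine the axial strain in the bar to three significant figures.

0.00182

σ = N/A = 130.4 MPa; ε = σ/E = 130.4/71500 = 1.824e-03.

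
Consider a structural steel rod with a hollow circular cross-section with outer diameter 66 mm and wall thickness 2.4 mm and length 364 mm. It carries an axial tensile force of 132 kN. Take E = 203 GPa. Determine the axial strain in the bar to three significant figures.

0.00136

A = 479.5 mm².
σ = N/A = 275.3 MPa; ε = σ/E = 275.3/203000 = 1.356e-03.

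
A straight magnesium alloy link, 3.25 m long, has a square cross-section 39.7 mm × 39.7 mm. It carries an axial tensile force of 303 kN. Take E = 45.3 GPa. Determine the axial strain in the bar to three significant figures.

A = 1576 mm².
σ = N/A = 192.2 MPa; ε = σ/E = 192.2/45300 = 4.244e-03.

0.00424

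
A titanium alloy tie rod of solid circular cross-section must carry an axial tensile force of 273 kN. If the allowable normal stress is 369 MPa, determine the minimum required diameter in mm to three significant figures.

Required area A ≥ P/σ_allow = 273000/369 = 739.8 mm².
For a solid circular section, d ≥ √(4A/π) = 30.69 mm.

30.7 mm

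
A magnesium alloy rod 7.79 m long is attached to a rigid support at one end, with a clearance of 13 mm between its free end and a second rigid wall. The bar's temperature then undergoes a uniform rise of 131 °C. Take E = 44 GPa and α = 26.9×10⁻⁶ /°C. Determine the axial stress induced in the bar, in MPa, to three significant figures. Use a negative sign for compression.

-81.6 MPa

Free thermal expansion αLΔT = 26.9e-6 · 7790 · 131 = 27.45 mm.
The walls engage after the gap closes; constrained expansion = 27.45 − 13 = 14.45 mm.
The walls impose strain ε = −(14.45)/7790 = -1.8551e-03; σ = Eε = 44000 · -1.8551e-03 = -81.62 MPa.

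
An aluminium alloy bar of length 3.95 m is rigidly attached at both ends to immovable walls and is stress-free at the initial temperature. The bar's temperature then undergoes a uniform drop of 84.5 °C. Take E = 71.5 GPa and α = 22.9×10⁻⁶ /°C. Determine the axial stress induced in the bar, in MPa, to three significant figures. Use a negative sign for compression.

138 MPa

Free thermal expansion αLΔT = 22.9e-6 · 3950 · -84.5 = -7.643 mm.
The walls impose strain ε = −(-7.643)/3950 = 1.9350e-03; σ = Eε = 71500 · 1.9350e-03 = 138.4 MPa.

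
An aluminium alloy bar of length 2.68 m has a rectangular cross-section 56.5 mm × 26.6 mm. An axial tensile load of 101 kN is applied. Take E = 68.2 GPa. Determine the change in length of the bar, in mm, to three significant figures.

2.64 mm

A = 1503 mm².
δ_mech = NL/(AE) = 101000·2680/(1503·68200) = 2.641 mm.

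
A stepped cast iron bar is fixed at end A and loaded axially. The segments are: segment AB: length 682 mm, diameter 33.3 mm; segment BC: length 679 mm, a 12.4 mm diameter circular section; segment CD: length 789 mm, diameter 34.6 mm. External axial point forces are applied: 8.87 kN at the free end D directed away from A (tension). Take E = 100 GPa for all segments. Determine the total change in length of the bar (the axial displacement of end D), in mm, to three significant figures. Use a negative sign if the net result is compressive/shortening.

0.643 mm

Internal axial forces (sectioning from the free end, tension +): N_CD = 8.87 kN, N_BC = 8.87 kN, N_AB = 8.87 kN.
A_AB = 870.9 mm².
A_BC = 120.8 mm².
A_CD = 940.2 mm².
δ_AB = 8870·682/(870.9·100000) = 0.06946 mm
δ_BC = 8870·679/(120.8·100000) = 0.4987 mm
δ_CD = 8870·789/(940.2·100000) = 0.07443 mm
δ = Σδ_i = 0.6426 mm.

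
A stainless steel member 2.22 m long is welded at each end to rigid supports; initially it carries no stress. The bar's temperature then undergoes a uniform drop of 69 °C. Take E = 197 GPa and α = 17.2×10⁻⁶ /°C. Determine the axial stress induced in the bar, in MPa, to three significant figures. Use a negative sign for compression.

234 MPa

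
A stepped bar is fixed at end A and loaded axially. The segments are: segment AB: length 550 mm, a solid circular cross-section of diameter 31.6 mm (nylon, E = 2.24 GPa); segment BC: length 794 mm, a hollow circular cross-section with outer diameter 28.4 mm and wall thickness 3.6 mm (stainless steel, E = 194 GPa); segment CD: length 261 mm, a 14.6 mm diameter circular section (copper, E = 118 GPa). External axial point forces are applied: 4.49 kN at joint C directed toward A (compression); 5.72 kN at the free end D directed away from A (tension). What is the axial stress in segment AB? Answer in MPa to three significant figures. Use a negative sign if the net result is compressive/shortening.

Internal axial forces (sectioning from the free end, tension +): N_CD = 5.72 kN, N_BC = 1.23 kN, N_AB = 1.23 kN.
A_AB = 784.3 mm².
σ_AB = N_AB/A_AB = 1230/784.3 = 1.568 MPa.

1.57 MPa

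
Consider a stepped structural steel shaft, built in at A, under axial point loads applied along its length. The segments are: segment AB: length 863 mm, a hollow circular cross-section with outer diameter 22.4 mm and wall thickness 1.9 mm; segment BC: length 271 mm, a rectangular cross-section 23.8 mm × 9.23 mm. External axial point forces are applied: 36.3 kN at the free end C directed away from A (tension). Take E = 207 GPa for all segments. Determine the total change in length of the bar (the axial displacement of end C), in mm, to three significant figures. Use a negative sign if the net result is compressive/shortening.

Internal axial forces (sectioning from the free end, tension +): N_BC = 36.3 kN, N_AB = 36.3 kN.
A_AB = 122.4 mm².
A_BC = 219.7 mm².
δ_AB = 36300·863/(122.4·207000) = 1.237 mm
δ_BC = 36300·271/(219.7·207000) = 0.2163 mm
δ = Σδ_i = 1.453 mm.

1.45 mm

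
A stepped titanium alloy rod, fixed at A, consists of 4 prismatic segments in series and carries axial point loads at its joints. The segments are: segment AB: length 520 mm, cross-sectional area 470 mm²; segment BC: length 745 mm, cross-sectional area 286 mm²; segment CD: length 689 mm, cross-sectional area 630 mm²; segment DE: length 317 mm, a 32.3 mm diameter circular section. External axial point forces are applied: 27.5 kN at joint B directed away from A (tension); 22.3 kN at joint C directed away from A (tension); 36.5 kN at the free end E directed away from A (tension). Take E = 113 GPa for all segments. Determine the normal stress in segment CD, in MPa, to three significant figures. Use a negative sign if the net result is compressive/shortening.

Internal axial forces (sectioning from the free end, tension +): N_DE = 36.5 kN, N_CD = 36.5 kN, N_BC = 58.8 kN, N_AB = 86.3 kN.
σ_CD = N_CD/A_CD = 36500/630 = 57.94 MPa.

57.9 MPa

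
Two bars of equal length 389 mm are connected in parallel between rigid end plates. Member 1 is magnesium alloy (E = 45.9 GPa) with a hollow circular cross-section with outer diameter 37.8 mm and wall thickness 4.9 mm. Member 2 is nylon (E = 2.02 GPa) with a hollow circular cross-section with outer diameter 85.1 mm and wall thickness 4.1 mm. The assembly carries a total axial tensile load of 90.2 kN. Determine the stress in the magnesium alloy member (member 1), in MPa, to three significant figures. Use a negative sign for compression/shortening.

A_1 = 506.5 mm².
A_2 = 1043 mm².
Equal strain + equilibrium ⇒ each member carries load in proportion to AE: A₁E₁ = 23250000 N, A₂E₂ = 2108000 N, ΣAE = 25350000 N.
σ₁ = P·E₁/ΣAE = 90200·45900/25350000 = 163.3 MPa.

163 MPa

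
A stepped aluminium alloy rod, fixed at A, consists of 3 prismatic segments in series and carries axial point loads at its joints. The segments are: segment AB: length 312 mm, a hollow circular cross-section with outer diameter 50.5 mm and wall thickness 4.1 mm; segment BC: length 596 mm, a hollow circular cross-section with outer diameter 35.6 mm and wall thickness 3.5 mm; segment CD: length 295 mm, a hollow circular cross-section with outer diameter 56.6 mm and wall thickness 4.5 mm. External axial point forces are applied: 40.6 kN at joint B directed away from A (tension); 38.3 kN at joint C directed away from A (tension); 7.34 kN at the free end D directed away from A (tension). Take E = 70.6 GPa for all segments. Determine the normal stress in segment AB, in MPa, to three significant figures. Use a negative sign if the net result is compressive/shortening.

144 MPa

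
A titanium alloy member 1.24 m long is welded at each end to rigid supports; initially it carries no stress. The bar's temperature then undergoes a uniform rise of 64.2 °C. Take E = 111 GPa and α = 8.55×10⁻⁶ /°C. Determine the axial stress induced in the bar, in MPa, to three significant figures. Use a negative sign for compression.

-60.9 MPa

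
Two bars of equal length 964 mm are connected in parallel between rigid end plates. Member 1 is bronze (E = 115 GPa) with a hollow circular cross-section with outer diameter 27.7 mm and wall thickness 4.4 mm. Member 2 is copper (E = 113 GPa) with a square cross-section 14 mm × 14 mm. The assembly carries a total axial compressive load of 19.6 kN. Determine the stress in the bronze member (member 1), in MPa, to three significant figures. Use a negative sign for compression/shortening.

-38.1 MPa

A_1 = 322.1 mm².
A_2 = 196 mm².
Equal strain + equilibrium ⇒ each member carries load in proportion to AE: A₁E₁ = 37040000 N, A₂E₂ = 22150000 N, ΣAE = 59190000 N.
σ₁ = P·E₁/ΣAE = -19600·115000/59190000 = -38.08 MPa.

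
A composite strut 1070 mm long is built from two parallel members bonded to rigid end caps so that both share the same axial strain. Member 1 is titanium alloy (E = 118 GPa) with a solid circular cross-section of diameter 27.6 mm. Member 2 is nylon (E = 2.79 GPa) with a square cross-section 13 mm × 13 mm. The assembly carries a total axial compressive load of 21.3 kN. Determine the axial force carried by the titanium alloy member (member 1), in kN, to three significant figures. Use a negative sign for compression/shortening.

A_1 = 598.3 mm².
A_2 = 169 mm².
Equal strain + equilibrium ⇒ each member carries load in proportion to AE: A₁E₁ = 70600000 N, A₂E₂ = 471500 N, ΣAE = 71070000 N.
F₁ = P·A₁E₁/ΣAE = -21300·70600000/71070000 = -21160 N.

-21.2 kN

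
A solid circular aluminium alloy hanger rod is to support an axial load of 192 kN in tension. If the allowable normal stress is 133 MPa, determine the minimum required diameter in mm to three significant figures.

Required area A ≥ P/σ_allow = 192000/133 = 1444 mm².
For a solid circular section, d ≥ √(4A/π) = 42.87 mm.

42.9 mm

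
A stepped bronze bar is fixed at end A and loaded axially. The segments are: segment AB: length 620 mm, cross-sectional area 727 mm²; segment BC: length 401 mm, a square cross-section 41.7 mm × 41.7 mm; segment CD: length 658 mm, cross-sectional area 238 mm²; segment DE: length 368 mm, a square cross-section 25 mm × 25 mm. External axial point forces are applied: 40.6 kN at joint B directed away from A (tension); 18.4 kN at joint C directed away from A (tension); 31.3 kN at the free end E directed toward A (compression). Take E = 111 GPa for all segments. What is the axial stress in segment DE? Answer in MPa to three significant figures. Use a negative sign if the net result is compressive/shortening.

-50.1 MPa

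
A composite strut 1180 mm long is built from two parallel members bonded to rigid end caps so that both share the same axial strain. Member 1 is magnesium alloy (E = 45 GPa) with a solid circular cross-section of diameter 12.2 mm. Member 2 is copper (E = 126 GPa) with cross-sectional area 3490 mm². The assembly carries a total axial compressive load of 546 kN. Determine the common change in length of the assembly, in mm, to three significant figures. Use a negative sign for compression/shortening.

-1.45 mm

A_1 = 116.9 mm².
Equal strain + equilibrium ⇒ each member carries load in proportion to AE: A₁E₁ = 5260000 N, A₂E₂ = 439700000 N, ΣAE = 445000000 N.
δ = PL/ΣAE = -546000·1180/445000000 = -1.448 mm.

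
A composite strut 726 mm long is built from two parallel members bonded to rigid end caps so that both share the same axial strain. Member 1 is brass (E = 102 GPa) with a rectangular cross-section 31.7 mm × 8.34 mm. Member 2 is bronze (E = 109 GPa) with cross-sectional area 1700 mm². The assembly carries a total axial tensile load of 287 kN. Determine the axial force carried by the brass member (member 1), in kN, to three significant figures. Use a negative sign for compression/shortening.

A_1 = 264.4 mm².
Equal strain + equilibrium ⇒ each member carries load in proportion to AE: A₁E₁ = 26970000 N, A₂E₂ = 185300000 N, ΣAE = 212300000 N.
F₁ = P·A₁E₁/ΣAE = 287000·26970000/212300000 = 36460 N.

36.5 kN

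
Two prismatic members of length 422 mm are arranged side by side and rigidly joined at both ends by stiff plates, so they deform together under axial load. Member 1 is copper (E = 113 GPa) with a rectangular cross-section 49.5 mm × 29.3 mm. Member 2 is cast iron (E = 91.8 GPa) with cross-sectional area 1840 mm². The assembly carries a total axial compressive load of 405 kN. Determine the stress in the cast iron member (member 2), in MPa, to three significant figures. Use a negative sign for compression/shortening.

A_1 = 1450 mm².
Equal strain + equilibrium ⇒ each member carries load in proportion to AE: A₁E₁ = 163900000 N, A₂E₂ = 168900000 N, ΣAE = 332800000 N.
σ₂ = P·E₂/ΣAE = -405000·91800/332800000 = -111.7 MPa.

-112 MPa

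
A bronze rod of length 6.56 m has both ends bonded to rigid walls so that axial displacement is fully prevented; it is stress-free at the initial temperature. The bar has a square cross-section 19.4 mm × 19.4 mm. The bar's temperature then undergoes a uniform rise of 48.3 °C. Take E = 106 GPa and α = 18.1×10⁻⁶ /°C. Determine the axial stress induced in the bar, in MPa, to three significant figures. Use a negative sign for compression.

Free thermal expansion αLΔT = 18.1e-6 · 6560 · 48.3 = 5.735 mm.
The walls impose strain ε = −(5.735)/6560 = -8.7423e-04; σ = Eε = 106000 · -8.7423e-04 = -92.67 MPa.

-92.7 MPa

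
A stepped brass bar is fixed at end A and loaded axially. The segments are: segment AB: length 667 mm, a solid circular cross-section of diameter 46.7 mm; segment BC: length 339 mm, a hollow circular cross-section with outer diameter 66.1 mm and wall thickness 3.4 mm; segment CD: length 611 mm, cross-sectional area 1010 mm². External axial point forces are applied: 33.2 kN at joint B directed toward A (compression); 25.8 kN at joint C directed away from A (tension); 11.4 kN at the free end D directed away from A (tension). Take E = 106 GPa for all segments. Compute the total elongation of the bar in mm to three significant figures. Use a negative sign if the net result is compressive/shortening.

Internal axial forces (sectioning from the free end, tension +): N_CD = 11.4 kN, N_BC = 37.2 kN, N_AB = 4 kN.
A_AB = 1713 mm².
A_BC = 669.7 mm².
δ_AB = 4000·667/(1713·106000) = 0.01469 mm
δ_BC = 37200·339/(669.7·106000) = 0.1776 mm
δ_CD = 11400·611/(1010·106000) = 0.06506 mm
δ = Σδ_i = 0.2574 mm.

0.257 mm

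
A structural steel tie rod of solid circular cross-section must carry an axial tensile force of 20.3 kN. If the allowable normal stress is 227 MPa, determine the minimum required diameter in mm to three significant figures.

10.7 mm

Required area A ≥ P/σ_allow = 20300/227 = 89.43 mm².
For a solid circular section, d ≥ √(4A/π) = 10.67 mm.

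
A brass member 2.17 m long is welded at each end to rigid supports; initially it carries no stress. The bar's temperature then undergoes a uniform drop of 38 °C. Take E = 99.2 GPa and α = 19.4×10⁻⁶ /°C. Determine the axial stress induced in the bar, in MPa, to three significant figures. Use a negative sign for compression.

Free thermal expansion αLΔT = 19.4e-6 · 2170 · -38 = -1.6 mm.
The walls impose strain ε = −(-1.6)/2170 = 7.3720e-04; σ = Eε = 99200 · 7.3720e-04 = 73.13 MPa.

73.1 MPa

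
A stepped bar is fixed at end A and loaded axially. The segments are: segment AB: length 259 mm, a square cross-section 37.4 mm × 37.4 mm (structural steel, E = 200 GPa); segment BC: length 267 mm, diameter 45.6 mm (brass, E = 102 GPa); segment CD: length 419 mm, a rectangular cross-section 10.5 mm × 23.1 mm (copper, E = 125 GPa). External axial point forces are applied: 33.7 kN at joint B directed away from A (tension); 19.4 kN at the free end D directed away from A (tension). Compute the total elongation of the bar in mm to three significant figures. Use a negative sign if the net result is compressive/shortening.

0.348 mm

Internal axial forces (sectioning from the free end, tension +): N_CD = 19.4 kN, N_BC = 19.4 kN, N_AB = 53.1 kN.
A_AB = 1399 mm².
A_BC = 1633 mm².
A_CD = 242.6 mm².
δ_AB = 53100·259/(1399·200000) = 0.04916 mm
δ_BC = 19400·267/(1633·102000) = 0.0311 mm
δ_CD = 19400·419/(242.6·125000) = 0.2681 mm
δ = Σδ_i = 0.3484 mm.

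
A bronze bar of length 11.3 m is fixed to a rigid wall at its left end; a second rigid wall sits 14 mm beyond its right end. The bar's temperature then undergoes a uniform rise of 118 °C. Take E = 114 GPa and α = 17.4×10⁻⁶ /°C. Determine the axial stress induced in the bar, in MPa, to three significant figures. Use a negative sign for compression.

Free thermal expansion αLΔT = 17.4e-6 · 11300 · 118 = 23.2 mm.
The walls engage after the gap closes; constrained expansion = 23.2 − 14 = 9.201 mm.
The walls impose strain ε = −(9.201)/11300 = -8.1426e-04; σ = Eε = 114000 · -8.1426e-04 = -92.83 MPa.

-92.8 MPa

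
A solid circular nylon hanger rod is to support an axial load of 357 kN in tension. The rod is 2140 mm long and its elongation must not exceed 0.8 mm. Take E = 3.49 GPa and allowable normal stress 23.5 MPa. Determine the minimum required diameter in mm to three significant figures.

590 mm

Required area A ≥ P/σ_allow = 357000/23.5 = 15190 mm².
For a solid circular section, d ≥ √(4A/π) = 139.1 mm.
Elongation limit: A ≥ PL/(Eδ_allow) = 357000·2140/(3490·0.8) = 273600 mm² ⇒ d ≥ 590.3 mm.
The elongation limit governs.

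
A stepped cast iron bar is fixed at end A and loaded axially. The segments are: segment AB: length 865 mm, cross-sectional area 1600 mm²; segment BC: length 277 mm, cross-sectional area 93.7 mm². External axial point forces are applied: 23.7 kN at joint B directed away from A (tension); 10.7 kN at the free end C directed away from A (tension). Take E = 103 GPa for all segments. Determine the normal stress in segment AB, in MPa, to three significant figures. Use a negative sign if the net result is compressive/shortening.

21.5 MPa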